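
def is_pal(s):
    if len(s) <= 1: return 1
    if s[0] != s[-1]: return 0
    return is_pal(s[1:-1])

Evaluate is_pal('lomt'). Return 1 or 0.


is_pal('lomt'): s[0]='l' != s[-1]='t' -> return 0
Result: 0 (not a palindrome)

0


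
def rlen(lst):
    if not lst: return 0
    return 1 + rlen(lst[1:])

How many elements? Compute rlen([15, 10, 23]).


rlen([15, 10, 23]) = 1 + rlen([10, 23])
rlen([10, 23]) = 1 + rlen([23])
rlen([23]) = 1 + rlen([])
rlen([]) = 0  (base case)
Unwinding: 1 + 1 + 1 + 0 = 3

3


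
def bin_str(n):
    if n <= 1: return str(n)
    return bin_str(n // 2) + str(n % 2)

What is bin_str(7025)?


bin_str(7025) = bin_str(3512) + '1'
bin_str(3512) = bin_str(1756) + '0'
bin_str(1756) = bin_str(878) + '0'
bin_str(878) = bin_str(439) + '0'
bin_str(439) = bin_str(219) + '1'
bin_str(219) = bin_str(109) + '1'
bin_str(109) = bin_str(54) + '1'
bin_str(54) = bin_str(27) + '0'
bin_str(27) = bin_str(13) + '1'
bin_str(13) = bin_str(6) + '1'
bin_str(6) = bin_str(3) + '0'
bin_str(3) = bin_str(1) + '1'
bin_str(1) = '1'  (base case)
Concatenating: '1' + '1' + '0' + '1' + '1' + '0' + '1' + '1' + '1' + '0' + '0' + '0' + '1' = '1101101110001'

1101101110001


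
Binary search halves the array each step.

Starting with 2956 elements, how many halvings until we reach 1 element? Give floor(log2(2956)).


2956 / 2 = 1478
1478 / 2 = 739
739 / 2 = 369
369 / 2 = 184
184 / 2 = 92
92 / 2 = 46
46 / 2 = 23
23 / 2 = 11
11 / 2 = 5
5 / 2 = 2
2 / 2 = 1
Reached 1 after 11 halvings

11


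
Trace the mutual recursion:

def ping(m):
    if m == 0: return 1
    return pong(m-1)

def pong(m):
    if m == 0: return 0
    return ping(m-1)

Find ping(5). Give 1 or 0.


ping(5) = pong(4)
pong(4) = ping(3)
ping(3) = pong(2)
pong(2) = ping(1)
ping(1) = pong(0)
pong(0) = 0  (base case)
Result: 0

0


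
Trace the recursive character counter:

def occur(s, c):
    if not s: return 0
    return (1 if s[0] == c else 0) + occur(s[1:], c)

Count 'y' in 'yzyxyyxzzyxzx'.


s[0]='y' == 'y' -> 1
s[0]='z' != 'y' -> 0
s[0]='y' == 'y' -> 1
s[0]='x' != 'y' -> 0
s[0]='y' == 'y' -> 1
s[0]='y' == 'y' -> 1
s[0]='x' != 'y' -> 0
s[0]='z' != 'y' -> 0
s[0]='z' != 'y' -> 0
s[0]='y' == 'y' -> 1
s[0]='x' != 'y' -> 0
s[0]='z' != 'y' -> 0
s[0]='x' != 'y' -> 0
Sum: 1 + 0 + 1 + 0 + 1 + 1 + 0 + 0 + 0 + 1 + 0 + 0 + 0 = 5

5


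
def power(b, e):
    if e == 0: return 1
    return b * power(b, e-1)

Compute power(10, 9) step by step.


power(10, 9)
= 10 * power(10, 8)
= 10 * 10 * power(10, 7)
= 10 * 10 * 10 * power(10, 6)
= 10 * 10 * 10 * 10 * power(10, 5)
= 10 * 10 * 10 * 10 * 10 * power(10, 4)
= 10 * 10 * 10 * 10 * 10 * 10 * power(10, 3)
= 10 * 10 * 10 * 10 * 10 * 10 * 10 * power(10, 2)
= 10 * 10 * 10 * 10 * 10 * 10 * 10 * 10 * power(10, 1)
= 10 * 10 * 10 * 10 * 10 * 10 * 10 * 10 * 10 * power(10, 0)
= 10 * 10 * 10 * 10 * 10 * 10 * 10 * 10 * 10 * 1
= 1000000000

1000000000


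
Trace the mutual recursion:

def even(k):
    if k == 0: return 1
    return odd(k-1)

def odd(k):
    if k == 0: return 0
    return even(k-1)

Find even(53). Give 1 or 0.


even(53) = odd(52)
odd(52) = even(51)
even(51) = odd(50)
odd(50) = even(49)
even(49) = odd(48)
odd(48) = even(47)
even(47) = odd(46)
odd(46) = even(45)
even(45) = odd(44)
odd(44) = even(43)
even(43) = odd(42)
odd(42) = even(41)
even(41) = odd(40)
odd(40) = even(39)
even(39) = odd(38)
odd(38) = even(37)
even(37) = odd(36)
odd(36) = even(35)
even(35) = odd(34)
odd(34) = even(33)
even(33) = odd(32)
odd(32) = even(31)
even(31) = odd(30)
odd(30) = even(29)
even(29) = odd(28)
odd(28) = even(27)
even(27) = odd(26)
odd(26) = even(25)
even(25) = odd(24)
odd(24) = even(23)
even(23) = odd(22)
odd(22) = even(21)
even(21) = odd(20)
odd(20) = even(19)
even(19) = odd(18)
odd(18) = even(17)
even(17) = odd(16)
odd(16) = even(15)
even(15) = odd(14)
odd(14) = even(13)
even(13) = odd(12)
odd(12) = even(11)
even(11) = odd(10)
odd(10) = even(9)
even(9) = odd(8)
odd(8) = even(7)
even(7) = odd(6)
odd(6) = even(5)
even(5) = odd(4)
odd(4) = even(3)
even(3) = odd(2)
odd(2) = even(1)
even(1) = odd(0)
odd(0) = 0  (base case)
Result: 0

0


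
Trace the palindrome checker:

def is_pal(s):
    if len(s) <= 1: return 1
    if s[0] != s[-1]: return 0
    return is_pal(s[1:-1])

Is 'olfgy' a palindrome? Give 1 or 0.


is_pal('olfgy'): s[0]='o' != s[-1]='y' -> return 0
Result: 0 (not a palindrome)

0


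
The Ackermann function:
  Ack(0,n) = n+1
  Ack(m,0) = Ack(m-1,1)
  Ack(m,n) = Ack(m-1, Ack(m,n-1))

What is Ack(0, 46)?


Ack(0, 46) = 47
Result: Ack(0, 46) = 47

47


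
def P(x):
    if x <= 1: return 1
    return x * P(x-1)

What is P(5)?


P(5)
= 5 * P(4)
= 5 * 4 * P(3)
= 5 * 4 * 3 * P(2)
= 5 * 4 * 3 * 2 * P(1)
= 5 * 4 * 3 * 2 * 1
= 120

120


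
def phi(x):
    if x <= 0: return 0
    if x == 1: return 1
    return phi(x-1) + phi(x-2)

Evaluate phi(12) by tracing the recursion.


Computing phi(12) bottom-up:
phi(0) = 0
phi(1) = 1
phi(2) = phi(1) + phi(0) = 1 + 0 = 1
phi(3) = phi(2) + phi(1) = 1 + 1 = 2
phi(4) = phi(3) + phi(2) = 2 + 1 = 3
phi(5) = phi(4) + phi(3) = 3 + 2 = 5
phi(6) = phi(5) + phi(4) = 5 + 3 = 8
phi(7) = phi(6) + phi(5) = 8 + 5 = 13
phi(8) = phi(7) + phi(6) = 13 + 8 = 21
phi(9) = phi(8) + phi(7) = 21 + 13 = 34
phi(10) = phi(9) + phi(8) = 34 + 21 = 55
phi(11) = phi(10) + phi(9) = 55 + 34 = 89
phi(12) = phi(11) + phi(10) = 89 + 55 = 144

144


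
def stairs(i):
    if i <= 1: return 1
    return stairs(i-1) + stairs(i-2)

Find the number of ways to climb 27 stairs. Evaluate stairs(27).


Building up from base cases:
stairs(0) = 1
stairs(1) = 1
stairs(2) = stairs(1) + stairs(0) = 1 + 1 = 2
stairs(3) = stairs(2) + stairs(1) = 2 + 1 = 3
stairs(4) = stairs(3) + stairs(2) = 3 + 2 = 5
stairs(5) = stairs(4) + stairs(3) = 5 + 3 = 8
stairs(6) = stairs(5) + stairs(4) = 8 + 5 = 13
stairs(7) = stairs(6) + stairs(5) = 13 + 8 = 21
stairs(8) = stairs(7) + stairs(6) = 21 + 13 = 34
stairs(9) = stairs(8) + stairs(7) = 34 + 21 = 55
stairs(10) = stairs(9) + stairs(8) = 55 + 34 = 89
stairs(11) = stairs(10) + stairs(9) = 89 + 55 = 144
stairs(12) = stairs(11) + stairs(10) = 144 + 89 = 233
stairs(13) = stairs(12) + stairs(11) = 233 + 144 = 377
stairs(14) = stairs(13) + stairs(12) = 377 + 233 = 610
stairs(15) = stairs(14) + stairs(13) = 610 + 377 = 987
stairs(16) = stairs(15) + stairs(14) = 987 + 610 = 1597
stairs(17) = stairs(16) + stairs(15) = 1597 + 987 = 2584
stairs(18) = stairs(17) + stairs(16) = 2584 + 1597 = 4181
stairs(19) = stairs(18) + stairs(17) = 4181 + 2584 = 6765
stairs(20) = stairs(19) + stairs(18) = 6765 + 4181 = 10946
stairs(21) = stairs(20) + stairs(19) = 10946 + 6765 = 17711
stairs(22) = stairs(21) + stairs(20) = 17711 + 10946 = 28657
stairs(23) = stairs(22) + stairs(21) = 28657 + 17711 = 46368
stairs(24) = stairs(23) + stairs(22) = 46368 + 28657 = 75025
stairs(25) = stairs(24) + stairs(23) = 75025 + 46368 = 121393
stairs(26) = stairs(25) + stairs(24) = 121393 + 75025 = 196418
stairs(27) = stairs(26) + stairs(25) = 196418 + 121393 = 317811

317811


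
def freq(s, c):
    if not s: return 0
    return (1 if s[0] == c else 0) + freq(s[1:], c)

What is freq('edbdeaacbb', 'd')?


s[0]='e' != 'd' -> 0
s[0]='d' == 'd' -> 1
s[0]='b' != 'd' -> 0
s[0]='d' == 'd' -> 1
s[0]='e' != 'd' -> 0
s[0]='a' != 'd' -> 0
s[0]='a' != 'd' -> 0
s[0]='c' != 'd' -> 0
s[0]='b' != 'd' -> 0
s[0]='b' != 'd' -> 0
Sum: 0 + 1 + 0 + 1 + 0 + 0 + 0 + 0 + 0 + 0 = 2

2


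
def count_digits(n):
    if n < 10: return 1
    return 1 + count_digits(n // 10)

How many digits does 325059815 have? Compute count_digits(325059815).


count_digits(325059815) = 1 + count_digits(32505981)
count_digits(32505981) = 1 + count_digits(3250598)
count_digits(3250598) = 1 + count_digits(325059)
count_digits(325059) = 1 + count_digits(32505)
count_digits(32505) = 1 + count_digits(3250)
count_digits(3250) = 1 + count_digits(325)
count_digits(325) = 1 + count_digits(32)
count_digits(32) = 1 + count_digits(3)
count_digits(3) = 1  (base case: 3 < 10)
Unwinding: 1 + 1 + 1 + 1 + 1 + 1 + 1 + 1 + 1 = 9

9


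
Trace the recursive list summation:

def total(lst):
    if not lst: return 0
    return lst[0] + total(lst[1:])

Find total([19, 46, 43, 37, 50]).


total([19, 46, 43, 37, 50]) = 19 + total([46, 43, 37, 50])
total([46, 43, 37, 50]) = 46 + total([43, 37, 50])
total([43, 37, 50]) = 43 + total([37, 50])
total([37, 50]) = 37 + total([50])
total([50]) = 50 + total([])
total([]) = 0  (base case)
Total: 19 + 46 + 43 + 37 + 50 + 0 = 195

195


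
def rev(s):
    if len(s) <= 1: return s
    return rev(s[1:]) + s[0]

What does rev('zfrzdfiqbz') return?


rev('zfrzdfiqbz') = rev('frzdfiqbz') + 'z'
rev('frzdfiqbz') = rev('rzdfiqbz') + 'f'
rev('rzdfiqbz') = rev('zdfiqbz') + 'r'
rev('zdfiqbz') = rev('dfiqbz') + 'z'
rev('dfiqbz') = rev('fiqbz') + 'd'
rev('fiqbz') = rev('iqbz') + 'f'
rev('iqbz') = rev('qbz') + 'i'
rev('qbz') = rev('bz') + 'q'
rev('bz') = rev('z') + 'b'
rev('z') = 'z'  (base case)
Concatenating: 'z' + 'b' + 'q' + 'i' + 'f' + 'd' + 'z' + 'r' + 'f' + 'z' = 'zbqifdzrfz'

zbqifdzrfz


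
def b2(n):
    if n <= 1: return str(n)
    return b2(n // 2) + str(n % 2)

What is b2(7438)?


b2(7438) = b2(3719) + '0'
b2(3719) = b2(1859) + '1'
b2(1859) = b2(929) + '1'
b2(929) = b2(464) + '1'
b2(464) = b2(232) + '0'
b2(232) = b2(116) + '0'
b2(116) = b2(58) + '0'
b2(58) = b2(29) + '0'
b2(29) = b2(14) + '1'
b2(14) = b2(7) + '0'
b2(7) = b2(3) + '1'
b2(3) = b2(1) + '1'
b2(1) = '1'  (base case)
Concatenating: '1' + '1' + '1' + '0' + '1' + '0' + '0' + '0' + '0' + '1' + '1' + '1' + '0' = '1110100001110'

1110100001110


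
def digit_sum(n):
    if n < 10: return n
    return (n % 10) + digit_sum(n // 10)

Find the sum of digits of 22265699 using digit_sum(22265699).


digit_sum(22265699) = 9 + digit_sum(2226569)
digit_sum(2226569) = 9 + digit_sum(222656)
digit_sum(222656) = 6 + digit_sum(22265)
digit_sum(22265) = 5 + digit_sum(2226)
digit_sum(2226) = 6 + digit_sum(222)
digit_sum(222) = 2 + digit_sum(22)
digit_sum(22) = 2 + digit_sum(2)
digit_sum(2) = 2  (base case)
Total: 9 + 9 + 6 + 5 + 6 + 2 + 2 + 2 = 41

41


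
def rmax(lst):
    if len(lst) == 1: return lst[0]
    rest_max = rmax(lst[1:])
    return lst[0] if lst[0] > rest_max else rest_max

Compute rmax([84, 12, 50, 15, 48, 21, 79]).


rmax([84, 12, 50, 15, 48, 21, 79]): compare 84 with rmax([12, 50, 15, 48, 21, 79])
rmax([12, 50, 15, 48, 21, 79]): compare 12 with rmax([50, 15, 48, 21, 79])
rmax([50, 15, 48, 21, 79]): compare 50 with rmax([15, 48, 21, 79])
rmax([15, 48, 21, 79]): compare 15 with rmax([48, 21, 79])
rmax([48, 21, 79]): compare 48 with rmax([21, 79])
rmax([21, 79]): compare 21 with rmax([79])
rmax([79]) = 79  (base case)
Compare 21 with 79 -> 79
Compare 48 with 79 -> 79
Compare 15 with 79 -> 79
Compare 50 with 79 -> 79
Compare 12 with 79 -> 79
Compare 84 with 79 -> 84

84


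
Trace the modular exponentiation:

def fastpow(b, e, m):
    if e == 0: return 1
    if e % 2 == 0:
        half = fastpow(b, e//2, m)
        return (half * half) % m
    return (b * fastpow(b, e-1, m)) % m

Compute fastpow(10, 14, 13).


fastpow(10, 14, 13): e is even, compute fastpow(10, 7, 13)
  fastpow(10, 7, 13): e is odd, compute fastpow(10, 6, 13)
    fastpow(10, 6, 13): e is even, compute fastpow(10, 3, 13)
      fastpow(10, 3, 13): e is odd, compute fastpow(10, 2, 13)
        fastpow(10, 2, 13): e is even, compute fastpow(10, 1, 13)
          fastpow(10, 1, 13): e is odd, compute fastpow(10, 0, 13)
          fastpow(10, 0, 13) = 1
          (10 * 1) % 13 = 10
        half=10, (10*10) % 13 = 9
      (10 * 9) % 13 = 12
    half=12, (12*12) % 13 = 1
  (10 * 1) % 13 = 10
half=10, (10*10) % 13 = 9

9


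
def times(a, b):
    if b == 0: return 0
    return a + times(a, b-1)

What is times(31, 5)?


times(31, 5) = 31 + times(31, 4)
times(31, 4) = 31 + times(31, 3)
times(31, 3) = 31 + times(31, 2)
times(31, 2) = 31 + times(31, 1)
times(31, 1) = 31 + times(31, 0)
times(31, 0) = 0  (base case)
Total: 31 + 31 + 31 + 31 + 31 + 0 = 155

155


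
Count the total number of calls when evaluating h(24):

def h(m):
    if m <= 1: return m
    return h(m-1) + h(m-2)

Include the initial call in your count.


Let C(n) = total calls for h(n)
C(0) = 1, C(1) = 1
C(2) = 1 + C(1) + C(0) = 1 + 1 + 1 = 3
C(3) = 1 + C(2) + C(1) = 1 + 3 + 1 = 5
C(4) = 1 + C(3) + C(2) = 1 + 5 + 3 = 9
C(5) = 1 + C(4) + C(3) = 1 + 9 + 5 = 15
C(6) = 1 + C(5) + C(4) = 1 + 15 + 9 = 25
C(7) = 1 + C(6) + C(5) = 1 + 25 + 15 = 41
C(8) = 1 + C(7) + C(6) = 1 + 41 + 25 = 67
C(9) = 1 + C(8) + C(7) = 1 + 67 + 41 = 109
C(10) = 1 + C(9) + C(8) = 1 + 109 + 67 = 177
C(11) = 1 + C(10) + C(9) = 1 + 177 + 109 = 287
C(12) = 1 + C(11) + C(10) = 1 + 287 + 177 = 465
C(13) = 1 + C(12) + C(11) = 1 + 465 + 287 = 753
C(14) = 1 + C(13) + C(12) = 1 + 753 + 465 = 1219
C(15) = 1 + C(14) + C(13) = 1 + 1219 + 753 = 1973
C(16) = 1 + C(15) + C(14) = 1 + 1973 + 1219 = 3193
C(17) = 1 + C(16) + C(15) = 1 + 3193 + 1973 = 5167
C(18) = 1 + C(17) + C(16) = 1 + 5167 + 3193 = 8361
C(19) = 1 + C(18) + C(17) = 1 + 8361 + 5167 = 13529
C(20) = 1 + C(19) + C(18) = 1 + 13529 + 8361 = 21891
C(21) = 1 + C(20) + C(19) = 1 + 21891 + 13529 = 35421
C(22) = 1 + C(21) + C(20) = 1 + 35421 + 21891 = 57313
C(23) = 1 + C(22) + C(21) = 1 + 57313 + 35421 = 92735
C(24) = 1 + C(23) + C(22) = 1 + 92735 + 57313 = 150049

150049


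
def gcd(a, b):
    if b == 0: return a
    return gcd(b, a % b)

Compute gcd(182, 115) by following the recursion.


gcd(182, 115) = gcd(115, 67)
gcd(115, 67) = gcd(67, 48)
gcd(67, 48) = gcd(48, 19)
gcd(48, 19) = gcd(19, 10)
gcd(19, 10) = gcd(10, 9)
gcd(10, 9) = gcd(9, 1)
gcd(9, 1) = gcd(1, 0)
gcd(1, 0) = 1  (base case)

1


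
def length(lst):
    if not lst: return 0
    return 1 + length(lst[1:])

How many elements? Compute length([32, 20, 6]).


length([32, 20, 6]) = 1 + length([20, 6])
length([20, 6]) = 1 + length([6])
length([6]) = 1 + length([])
length([]) = 0  (base case)
Unwinding: 1 + 1 + 1 + 0 = 3

3


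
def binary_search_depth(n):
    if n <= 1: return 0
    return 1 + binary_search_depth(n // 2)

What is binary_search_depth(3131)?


3131 / 2 = 1565
1565 / 2 = 782
782 / 2 = 391
391 / 2 = 195
195 / 2 = 97
97 / 2 = 48
48 / 2 = 24
24 / 2 = 12
12 / 2 = 6
6 / 2 = 3
3 / 2 = 1
Reached 1 after 11 halvings

11


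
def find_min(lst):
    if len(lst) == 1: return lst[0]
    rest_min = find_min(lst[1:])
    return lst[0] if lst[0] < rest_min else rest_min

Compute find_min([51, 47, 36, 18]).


find_min([51, 47, 36, 18]): compare 51 with find_min([47, 36, 18])
find_min([47, 36, 18]): compare 47 with find_min([36, 18])
find_min([36, 18]): compare 36 with find_min([18])
find_min([18]) = 18  (base case)
Compare 36 with 18 -> 18
Compare 47 with 18 -> 18
Compare 51 with 18 -> 18

18


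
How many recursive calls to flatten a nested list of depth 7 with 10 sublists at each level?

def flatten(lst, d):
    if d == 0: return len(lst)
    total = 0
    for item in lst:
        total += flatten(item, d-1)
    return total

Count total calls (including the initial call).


At depth 0 (root): 1 call
At depth 1: each of 1 parents calls flatten on 10 children = 10 calls
At depth 2: each of 10 parents calls flatten on 10 children = 100 calls
At depth 3: each of 100 parents calls flatten on 10 children = 1000 calls
At depth 4: each of 1000 parents calls flatten on 10 children = 10000 calls
At depth 5: each of 10000 parents calls flatten on 10 children = 100000 calls
At depth 6: each of 100000 parents calls flatten on 10 children = 1000000 calls
At depth 7: each of 1000000 parents calls flatten on 10 children = 10000000 calls
Total: 1 + 10 + 100 + 1000 + 10000 + 100000 + 1000000 + 10000000 = 11111111

11111111


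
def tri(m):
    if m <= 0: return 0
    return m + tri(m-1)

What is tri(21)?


tri(21)
= 21 + 20 + 19 + 18 + 17 + 16 + 15 + 14 + 13 + 12 + 11 + 10 + 9 + 8 + 7 + 6 + 5 + 4 + 3 + 2 + 1 + tri(0)
= 21 + 20 + 19 + 18 + 17 + 16 + 15 + 14 + 13 + 12 + 11 + 10 + 9 + 8 + 7 + 6 + 5 + 4 + 3 + 2 + 1 + 0
= 231

231


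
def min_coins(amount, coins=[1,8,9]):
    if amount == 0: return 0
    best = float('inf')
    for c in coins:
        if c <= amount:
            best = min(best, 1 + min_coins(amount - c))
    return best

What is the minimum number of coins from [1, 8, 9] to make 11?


Building up with DP:
min_coins(0) = 0
min_coins(1) = min(1+min_coins(0)=1+0=1) = 1
min_coins(2) = min(1+min_coins(1)=1+1=2) = 2
min_coins(3) = min(1+min_coins(2)=1+2=3) = 3
min_coins(4) = min(1+min_coins(3)=1+3=4) = 4
min_coins(5) = min(1+min_coins(4)=1+4=5) = 5
min_coins(6) = min(1+min_coins(5)=1+5=6) = 6
min_coins(7) = min(1+min_coins(6)=1+6=7) = 7
min_coins(8) = min(1+min_coins(7)=1+7=8, 1+min_coins(0)=1+0=1) = 1
min_coins(9) = min(1+min_coins(8)=1+1=2, 1+min_coins(1)=1+1=2, 1+min_coins(0)=1+0=1) = 1
min_coins(10) = min(1+min_coins(9)=1+1=2, 1+min_coins(2)=1+2=3, 1+min_coins(1)=1+1=2) = 2
min_coins(11) = min(1+min_coins(10)=1+2=3, 1+min_coins(3)=1+3=4, 1+min_coins(2)=1+2=3) = 3

3


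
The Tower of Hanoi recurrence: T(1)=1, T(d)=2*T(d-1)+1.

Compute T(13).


T(13) = 2 * T(12) + 1
T(12) = 2 * T(11) + 1
T(11) = 2 * T(10) + 1
T(10) = 2 * T(9) + 1
T(9) = 2 * T(8) + 1
T(8) = 2 * T(7) + 1
T(7) = 2 * T(6) + 1
T(6) = 2 * T(5) + 1
T(5) = 2 * T(4) + 1
T(4) = 2 * T(3) + 1
T(3) = 2 * T(2) + 1
T(2) = 2 * T(1) + 1
T(1) = 1  (base case)
T(2) = 2 * 1 + 1 = 3
T(3) = 2 * 3 + 1 = 7
T(4) = 2 * 7 + 1 = 15
T(5) = 2 * 15 + 1 = 31
T(6) = 2 * 31 + 1 = 63
T(7) = 2 * 63 + 1 = 127
T(8) = 2 * 127 + 1 = 255
T(9) = 2 * 255 + 1 = 511
T(10) = 2 * 511 + 1 = 1023
T(11) = 2 * 1023 + 1 = 2047
T(12) = 2 * 2047 + 1 = 4095
T(13) = 2 * 4095 + 1 = 8191

8191


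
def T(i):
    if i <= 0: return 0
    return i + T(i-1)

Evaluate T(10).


T(10)
= 10 + 9 + 8 + 7 + 6 + 5 + 4 + 3 + 2 + 1 + T(0)
= 10 + 9 + 8 + 7 + 6 + 5 + 4 + 3 + 2 + 1 + 0
= 55

55


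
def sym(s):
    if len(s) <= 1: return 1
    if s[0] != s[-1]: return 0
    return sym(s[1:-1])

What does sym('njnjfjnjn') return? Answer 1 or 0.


sym('njnjfjnjn'): s[0]='n' == s[-1]='n' -> check sym('jnjfjnj')
sym('jnjfjnj'): s[0]='j' == s[-1]='j' -> check sym('njfjn')
sym('njfjn'): s[0]='n' == s[-1]='n' -> check sym('jfj')
sym('jfj'): s[0]='j' == s[-1]='j' -> check sym('f')
sym('f'): len <= 1 -> return 1  (base case)
Result: 1 (palindrome)

1


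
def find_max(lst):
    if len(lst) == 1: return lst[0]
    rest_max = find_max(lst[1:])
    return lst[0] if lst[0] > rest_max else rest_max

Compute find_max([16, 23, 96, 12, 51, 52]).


find_max([16, 23, 96, 12, 51, 52]): compare 16 with find_max([23, 96, 12, 51, 52])
find_max([23, 96, 12, 51, 52]): compare 23 with find_max([96, 12, 51, 52])
find_max([96, 12, 51, 52]): compare 96 with find_max([12, 51, 52])
find_max([12, 51, 52]): compare 12 with find_max([51, 52])
find_max([51, 52]): compare 51 with find_max([52])
find_max([52]) = 52  (base case)
Compare 51 with 52 -> 52
Compare 12 with 52 -> 52
Compare 96 with 52 -> 96
Compare 23 with 96 -> 96
Compare 16 with 96 -> 96

96


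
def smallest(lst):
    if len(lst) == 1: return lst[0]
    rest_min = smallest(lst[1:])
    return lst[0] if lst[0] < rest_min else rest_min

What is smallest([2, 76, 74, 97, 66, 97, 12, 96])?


smallest([2, 76, 74, 97, 66, 97, 12, 96]): compare 2 with smallest([76, 74, 97, 66, 97, 12, 96])
smallest([76, 74, 97, 66, 97, 12, 96]): compare 76 with smallest([74, 97, 66, 97, 12, 96])
smallest([74, 97, 66, 97, 12, 96]): compare 74 with smallest([97, 66, 97, 12, 96])
smallest([97, 66, 97, 12, 96]): compare 97 with smallest([66, 97, 12, 96])
smallest([66, 97, 12, 96]): compare 66 with smallest([97, 12, 96])
smallest([97, 12, 96]): compare 97 with smallest([12, 96])
smallest([12, 96]): compare 12 with smallest([96])
smallest([96]) = 96  (base case)
Compare 12 with 96 -> 12
Compare 97 with 12 -> 12
Compare 66 with 12 -> 12
Compare 97 with 12 -> 12
Compare 74 with 12 -> 12
Compare 76 with 12 -> 12
Compare 2 with 12 -> 2

2


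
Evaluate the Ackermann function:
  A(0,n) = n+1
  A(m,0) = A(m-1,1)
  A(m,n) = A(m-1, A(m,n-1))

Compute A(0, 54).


A(0, 54) = 55
Result: A(0, 54) = 55

55


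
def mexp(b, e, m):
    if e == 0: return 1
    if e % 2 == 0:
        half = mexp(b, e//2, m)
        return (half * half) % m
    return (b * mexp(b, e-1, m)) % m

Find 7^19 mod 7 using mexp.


mexp(7, 19, 7): e is odd, compute mexp(7, 18, 7)
  mexp(7, 18, 7): e is even, compute mexp(7, 9, 7)
    mexp(7, 9, 7): e is odd, compute mexp(7, 8, 7)
      mexp(7, 8, 7): e is even, compute mexp(7, 4, 7)
        mexp(7, 4, 7): e is even, compute mexp(7, 2, 7)
          mexp(7, 2, 7): e is even, compute mexp(7, 1, 7)
          mexp(7, 1, 7): e is odd, compute mexp(7, 0, 7)
          mexp(7, 0, 7) = 1
          (7 * 1) % 7 = 0
          half=0, (0*0) % 7 = 0
        half=0, (0*0) % 7 = 0
      half=0, (0*0) % 7 = 0
    (7 * 0) % 7 = 0
  half=0, (0*0) % 7 = 0
(7 * 0) % 7 = 0

0


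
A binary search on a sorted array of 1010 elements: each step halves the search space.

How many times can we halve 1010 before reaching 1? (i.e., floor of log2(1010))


1010 / 2 = 505
505 / 2 = 252
252 / 2 = 126
126 / 2 = 63
63 / 2 = 31
31 / 2 = 15
15 / 2 = 7
7 / 2 = 3
3 / 2 = 1
Reached 1 after 9 halvings

9


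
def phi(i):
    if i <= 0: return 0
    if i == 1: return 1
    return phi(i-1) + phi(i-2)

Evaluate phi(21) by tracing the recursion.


Computing phi(21) bottom-up:
phi(0) = 0
phi(1) = 1
phi(2) = phi(1) + phi(0) = 1 + 0 = 1
phi(3) = phi(2) + phi(1) = 1 + 1 = 2
phi(4) = phi(3) + phi(2) = 2 + 1 = 3
phi(5) = phi(4) + phi(3) = 3 + 2 = 5
phi(6) = phi(5) + phi(4) = 5 + 3 = 8
phi(7) = phi(6) + phi(5) = 8 + 5 = 13
phi(8) = phi(7) + phi(6) = 13 + 8 = 21
phi(9) = phi(8) + phi(7) = 21 + 13 = 34
phi(10) = phi(9) + phi(8) = 34 + 21 = 55
phi(11) = phi(10) + phi(9) = 55 + 34 = 89
phi(12) = phi(11) + phi(10) = 89 + 55 = 144
phi(13) = phi(12) + phi(11) = 144 + 89 = 233
phi(14) = phi(13) + phi(12) = 233 + 144 = 377
phi(15) = phi(14) + phi(13) = 377 + 233 = 610
phi(16) = phi(15) + phi(14) = 610 + 377 = 987
phi(17) = phi(16) + phi(15) = 987 + 610 = 1597
phi(18) = phi(17) + phi(16) = 1597 + 987 = 2584
phi(19) = phi(18) + phi(17) = 2584 + 1597 = 4181
phi(20) = phi(19) + phi(18) = 4181 + 2584 = 6765
phi(21) = phi(20) + phi(19) = 6765 + 4181 = 10946

10946


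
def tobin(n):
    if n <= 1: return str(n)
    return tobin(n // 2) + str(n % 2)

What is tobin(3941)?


tobin(3941) = tobin(1970) + '1'
tobin(1970) = tobin(985) + '0'
tobin(985) = tobin(492) + '1'
tobin(492) = tobin(246) + '0'
tobin(246) = tobin(123) + '0'
tobin(123) = tobin(61) + '1'
tobin(61) = tobin(30) + '1'
tobin(30) = tobin(15) + '0'
tobin(15) = tobin(7) + '1'
tobin(7) = tobin(3) + '1'
tobin(3) = tobin(1) + '1'
tobin(1) = '1'  (base case)
Concatenating: '1' + '1' + '1' + '1' + '0' + '1' + '1' + '0' + '0' + '1' + '0' + '1' = '111101100101'

111101100101


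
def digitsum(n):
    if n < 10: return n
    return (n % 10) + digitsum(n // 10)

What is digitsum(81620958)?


digitsum(81620958) = 8 + digitsum(8162095)
digitsum(8162095) = 5 + digitsum(816209)
digitsum(816209) = 9 + digitsum(81620)
digitsum(81620) = 0 + digitsum(8162)
digitsum(8162) = 2 + digitsum(816)
digitsum(816) = 6 + digitsum(81)
digitsum(81) = 1 + digitsum(8)
digitsum(8) = 8  (base case)
Total: 8 + 5 + 9 + 0 + 2 + 6 + 1 + 8 = 39

39


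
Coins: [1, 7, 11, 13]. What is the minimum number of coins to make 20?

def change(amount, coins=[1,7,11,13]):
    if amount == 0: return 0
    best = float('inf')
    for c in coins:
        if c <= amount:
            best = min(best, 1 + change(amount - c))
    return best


Building up with DP:
change(0) = 0
change(1) = min(1+change(0)=1+0=1) = 1
change(2) = min(1+change(1)=1+1=2) = 2
change(3) = min(1+change(2)=1+2=3) = 3
change(4) = min(1+change(3)=1+3=4) = 4
change(5) = min(1+change(4)=1+4=5) = 5
change(6) = min(1+change(5)=1+5=6) = 6
change(7) = min(1+change(6)=1+6=7, 1+change(0)=1+0=1) = 1
change(8) = min(1+change(7)=1+1=2, 1+change(1)=1+1=2) = 2
change(9) = min(1+change(8)=1+2=3, 1+change(2)=1+2=3) = 3
change(10) = min(1+change(9)=1+3=4, 1+change(3)=1+3=4) = 4
change(11) = min(1+change(10)=1+4=5, 1+change(4)=1+4=5, 1+change(0)=1+0=1) = 1
change(12) = min(1+change(11)=1+1=2, 1+change(5)=1+5=6, 1+change(1)=1+1=2) = 2
change(13) = min(1+change(12)=1+2=3, 1+change(6)=1+6=7, 1+change(2)=1+2=3, 1+change(0)=1+0=1) = 1
change(14) = min(1+change(13)=1+1=2, 1+change(7)=1+1=2, 1+change(3)=1+3=4, 1+change(1)=1+1=2) = 2
change(15) = min(1+change(14)=1+2=3, 1+change(8)=1+2=3, 1+change(4)=1+4=5, 1+change(2)=1+2=3) = 3
change(16) = min(1+change(15)=1+3=4, 1+change(9)=1+3=4, 1+change(5)=1+5=6, 1+change(3)=1+3=4) = 4
change(17) = min(1+change(16)=1+4=5, 1+change(10)=1+4=5, 1+change(6)=1+6=7, 1+change(4)=1+4=5) = 5
change(18) = min(1+change(17)=1+5=6, 1+change(11)=1+1=2, 1+change(7)=1+1=2, 1+change(5)=1+5=6) = 2
change(19) = min(1+change(18)=1+2=3, 1+change(12)=1+2=3, 1+change(8)=1+2=3, 1+change(6)=1+6=7) = 3
change(20) = min(1+change(19)=1+3=4, 1+change(13)=1+1=2, 1+change(9)=1+3=4, 1+change(7)=1+1=2) = 2

2


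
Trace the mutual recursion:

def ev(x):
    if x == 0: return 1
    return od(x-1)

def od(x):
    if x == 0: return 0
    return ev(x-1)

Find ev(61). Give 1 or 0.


ev(61) = od(60)
od(60) = ev(59)
ev(59) = od(58)
od(58) = ev(57)
ev(57) = od(56)
od(56) = ev(55)
ev(55) = od(54)
od(54) = ev(53)
ev(53) = od(52)
od(52) = ev(51)
ev(51) = od(50)
od(50) = ev(49)
ev(49) = od(48)
od(48) = ev(47)
ev(47) = od(46)
od(46) = ev(45)
ev(45) = od(44)
od(44) = ev(43)
ev(43) = od(42)
od(42) = ev(41)
ev(41) = od(40)
od(40) = ev(39)
ev(39) = od(38)
od(38) = ev(37)
ev(37) = od(36)
od(36) = ev(35)
ev(35) = od(34)
od(34) = ev(33)
ev(33) = od(32)
od(32) = ev(31)
ev(31) = od(30)
od(30) = ev(29)
ev(29) = od(28)
od(28) = ev(27)
ev(27) = od(26)
od(26) = ev(25)
ev(25) = od(24)
od(24) = ev(23)
ev(23) = od(22)
od(22) = ev(21)
ev(21) = od(20)
od(20) = ev(19)
ev(19) = od(18)
od(18) = ev(17)
ev(17) = od(16)
od(16) = ev(15)
ev(15) = od(14)
od(14) = ev(13)
ev(13) = od(12)
od(12) = ev(11)
ev(11) = od(10)
od(10) = ev(9)
ev(9) = od(8)
od(8) = ev(7)
ev(7) = od(6)
od(6) = ev(5)
ev(5) = od(4)
od(4) = ev(3)
ev(3) = od(2)
od(2) = ev(1)
ev(1) = od(0)
od(0) = 0  (base case)
Result: 0

0


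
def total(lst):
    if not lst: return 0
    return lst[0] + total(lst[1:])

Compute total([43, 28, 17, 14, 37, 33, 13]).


total([43, 28, 17, 14, 37, 33, 13]) = 43 + total([28, 17, 14, 37, 33, 13])
total([28, 17, 14, 37, 33, 13]) = 28 + total([17, 14, 37, 33, 13])
total([17, 14, 37, 33, 13]) = 17 + total([14, 37, 33, 13])
total([14, 37, 33, 13]) = 14 + total([37, 33, 13])
total([37, 33, 13]) = 37 + total([33, 13])
total([33, 13]) = 33 + total([13])
total([13]) = 13 + total([])
total([]) = 0  (base case)
Total: 43 + 28 + 17 + 14 + 37 + 33 + 13 + 0 = 185

185


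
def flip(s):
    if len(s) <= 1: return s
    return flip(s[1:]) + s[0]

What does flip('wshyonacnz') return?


flip('wshyonacnz') = flip('shyonacnz') + 'w'
flip('shyonacnz') = flip('hyonacnz') + 's'
flip('hyonacnz') = flip('yonacnz') + 'h'
flip('yonacnz') = flip('onacnz') + 'y'
flip('onacnz') = flip('nacnz') + 'o'
flip('nacnz') = flip('acnz') + 'n'
flip('acnz') = flip('cnz') + 'a'
flip('cnz') = flip('nz') + 'c'
flip('nz') = flip('z') + 'n'
flip('z') = 'z'  (base case)
Concatenating: 'z' + 'n' + 'c' + 'a' + 'n' + 'o' + 'y' + 'h' + 's' + 'w' = 'zncanoyhsw'

zncanoyhsw


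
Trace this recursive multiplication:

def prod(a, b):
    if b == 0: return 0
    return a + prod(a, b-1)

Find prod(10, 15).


prod(10, 15) = 10 + prod(10, 14)
prod(10, 14) = 10 + prod(10, 13)
prod(10, 13) = 10 + prod(10, 12)
prod(10, 12) = 10 + prod(10, 11)
prod(10, 11) = 10 + prod(10, 10)
prod(10, 10) = 10 + prod(10, 9)
prod(10, 9) = 10 + prod(10, 8)
prod(10, 8) = 10 + prod(10, 7)
prod(10, 7) = 10 + prod(10, 6)
prod(10, 6) = 10 + prod(10, 5)
prod(10, 5) = 10 + prod(10, 4)
prod(10, 4) = 10 + prod(10, 3)
prod(10, 3) = 10 + prod(10, 2)
prod(10, 2) = 10 + prod(10, 1)
prod(10, 1) = 10 + prod(10, 0)
prod(10, 0) = 0  (base case)
Total: 10 + 10 + 10 + 10 + 10 + 10 + 10 + 10 + 10 + 10 + 10 + 10 + 10 + 10 + 10 + 0 = 150

150


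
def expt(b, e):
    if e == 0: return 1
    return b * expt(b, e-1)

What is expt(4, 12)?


expt(4, 12)
= 4 * expt(4, 11)
= 4 * 4 * expt(4, 10)
= 4 * 4 * 4 * expt(4, 9)
= 4 * 4 * 4 * 4 * expt(4, 8)
= 4 * 4 * 4 * 4 * 4 * expt(4, 7)
= 4 * 4 * 4 * 4 * 4 * 4 * expt(4, 6)
= 4 * 4 * 4 * 4 * 4 * 4 * 4 * expt(4, 5)
= 4 * 4 * 4 * 4 * 4 * 4 * 4 * 4 * expt(4, 4)
= 4 * 4 * 4 * 4 * 4 * 4 * 4 * 4 * 4 * expt(4, 3)
= 4 * 4 * 4 * 4 * 4 * 4 * 4 * 4 * 4 * 4 * expt(4, 2)
= 4 * 4 * 4 * 4 * 4 * 4 * 4 * 4 * 4 * 4 * 4 * expt(4, 1)
= 4 * 4 * 4 * 4 * 4 * 4 * 4 * 4 * 4 * 4 * 4 * 4 * expt(4, 0)
= 4 * 4 * 4 * 4 * 4 * 4 * 4 * 4 * 4 * 4 * 4 * 4 * 1
= 16777216

16777216


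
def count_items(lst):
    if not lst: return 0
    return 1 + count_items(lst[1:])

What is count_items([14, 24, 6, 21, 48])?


count_items([14, 24, 6, 21, 48]) = 1 + count_items([24, 6, 21, 48])
count_items([24, 6, 21, 48]) = 1 + count_items([6, 21, 48])
count_items([6, 21, 48]) = 1 + count_items([21, 48])
count_items([21, 48]) = 1 + count_items([48])
count_items([48]) = 1 + count_items([])
count_items([]) = 0  (base case)
Unwinding: 1 + 1 + 1 + 1 + 1 + 0 = 5

5


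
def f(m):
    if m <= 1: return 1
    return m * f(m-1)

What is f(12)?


f(12)
= 12 * f(11)
= 12 * 11 * f(10)
= 12 * 11 * 10 * f(9)
= 12 * 11 * 10 * 9 * f(8)
= 12 * 11 * 10 * 9 * 8 * f(7)
= 12 * 11 * 10 * 9 * 8 * 7 * f(6)
= 12 * 11 * 10 * 9 * 8 * 7 * 6 * f(5)
= 12 * 11 * 10 * 9 * 8 * 7 * 6 * 5 * f(4)
= 12 * 11 * 10 * 9 * 8 * 7 * 6 * 5 * 4 * f(3)
= 12 * 11 * 10 * 9 * 8 * 7 * 6 * 5 * 4 * 3 * f(2)
= 12 * 11 * 10 * 9 * 8 * 7 * 6 * 5 * 4 * 3 * 2 * f(1)
= 12 * 11 * 10 * 9 * 8 * 7 * 6 * 5 * 4 * 3 * 2 * 1
= 479001600

479001600


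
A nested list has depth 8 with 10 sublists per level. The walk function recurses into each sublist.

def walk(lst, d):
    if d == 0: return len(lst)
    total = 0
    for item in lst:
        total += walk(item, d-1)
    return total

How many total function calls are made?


At depth 0 (root): 1 call
At depth 1: each of 1 parents calls walk on 10 children = 10 calls
At depth 2: each of 10 parents calls walk on 10 children = 100 calls
At depth 3: each of 100 parents calls walk on 10 children = 1000 calls
At depth 4: each of 1000 parents calls walk on 10 children = 10000 calls
At depth 5: each of 10000 parents calls walk on 10 children = 100000 calls
At depth 6: each of 100000 parents calls walk on 10 children = 1000000 calls
At depth 7: each of 1000000 parents calls walk on 10 children = 10000000 calls
At depth 8: each of 10000000 parents calls walk on 10 children = 100000000 calls
Total: 1 + 10 + 100 + 1000 + 10000 + 100000 + 1000000 + 10000000 + 100000000 = 111111111

111111111


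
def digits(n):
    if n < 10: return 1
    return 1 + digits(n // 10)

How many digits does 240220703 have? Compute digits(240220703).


digits(240220703) = 1 + digits(24022070)
digits(24022070) = 1 + digits(2402207)
digits(2402207) = 1 + digits(240220)
digits(240220) = 1 + digits(24022)
digits(24022) = 1 + digits(2402)
digits(2402) = 1 + digits(240)
digits(240) = 1 + digits(24)
digits(24) = 1 + digits(2)
digits(2) = 1  (base case: 2 < 10)
Unwinding: 1 + 1 + 1 + 1 + 1 + 1 + 1 + 1 + 1 = 9

9


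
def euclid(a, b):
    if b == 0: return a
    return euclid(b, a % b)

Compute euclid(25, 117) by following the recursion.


euclid(25, 117) = euclid(117, 25)
euclid(117, 25) = euclid(25, 17)
euclid(25, 17) = euclid(17, 8)
euclid(17, 8) = euclid(8, 1)
euclid(8, 1) = euclid(1, 0)
euclid(1, 0) = 1  (base case)

1


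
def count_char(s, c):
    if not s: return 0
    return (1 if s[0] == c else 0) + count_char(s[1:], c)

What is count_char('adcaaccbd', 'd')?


s[0]='a' != 'd' -> 0
s[0]='d' == 'd' -> 1
s[0]='c' != 'd' -> 0
s[0]='a' != 'd' -> 0
s[0]='a' != 'd' -> 0
s[0]='c' != 'd' -> 0
s[0]='c' != 'd' -> 0
s[0]='b' != 'd' -> 0
s[0]='d' == 'd' -> 1
Sum: 0 + 1 + 0 + 0 + 0 + 0 + 0 + 0 + 1 = 2

2


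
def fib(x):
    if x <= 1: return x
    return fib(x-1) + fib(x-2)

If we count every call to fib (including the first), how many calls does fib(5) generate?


Let C(n) = total calls for fib(n)
C(0) = 1, C(1) = 1
C(2) = 1 + C(1) + C(0) = 1 + 1 + 1 = 3
C(3) = 1 + C(2) + C(1) = 1 + 3 + 1 = 5
C(4) = 1 + C(3) + C(2) = 1 + 5 + 3 = 9
C(5) = 1 + C(4) + C(3) = 1 + 9 + 5 = 15

15


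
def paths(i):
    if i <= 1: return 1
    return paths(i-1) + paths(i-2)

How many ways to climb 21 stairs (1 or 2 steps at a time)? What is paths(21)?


Building up from base cases:
paths(0) = 1
paths(1) = 1
paths(2) = paths(1) + paths(0) = 1 + 1 = 2
paths(3) = paths(2) + paths(1) = 2 + 1 = 3
paths(4) = paths(3) + paths(2) = 3 + 2 = 5
paths(5) = paths(4) + paths(3) = 5 + 3 = 8
paths(6) = paths(5) + paths(4) = 8 + 5 = 13
paths(7) = paths(6) + paths(5) = 13 + 8 = 21
paths(8) = paths(7) + paths(6) = 21 + 13 = 34
paths(9) = paths(8) + paths(7) = 34 + 21 = 55
paths(10) = paths(9) + paths(8) = 55 + 34 = 89
paths(11) = paths(10) + paths(9) = 89 + 55 = 144
paths(12) = paths(11) + paths(10) = 144 + 89 = 233
paths(13) = paths(12) + paths(11) = 233 + 144 = 377
paths(14) = paths(13) + paths(12) = 377 + 233 = 610
paths(15) = paths(14) + paths(13) = 610 + 377 = 987
paths(16) = paths(15) + paths(14) = 987 + 610 = 1597
paths(17) = paths(16) + paths(15) = 1597 + 987 = 2584
paths(18) = paths(17) + paths(16) = 2584 + 1597 = 4181
paths(19) = paths(18) + paths(17) = 4181 + 2584 = 6765
paths(20) = paths(19) + paths(18) = 6765 + 4181 = 10946
paths(21) = paths(20) + paths(19) = 10946 + 6765 = 17711

17711


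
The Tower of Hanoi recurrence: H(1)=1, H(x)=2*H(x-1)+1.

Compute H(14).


H(14) = 2 * H(13) + 1
H(13) = 2 * H(12) + 1
H(12) = 2 * H(11) + 1
H(11) = 2 * H(10) + 1
H(10) = 2 * H(9) + 1
H(9) = 2 * H(8) + 1
H(8) = 2 * H(7) + 1
H(7) = 2 * H(6) + 1
H(6) = 2 * H(5) + 1
H(5) = 2 * H(4) + 1
H(4) = 2 * H(3) + 1
H(3) = 2 * H(2) + 1
H(2) = 2 * H(1) + 1
H(1) = 1  (base case)
H(2) = 2 * 1 + 1 = 3
H(3) = 2 * 3 + 1 = 7
H(4) = 2 * 7 + 1 = 15
H(5) = 2 * 15 + 1 = 31
H(6) = 2 * 31 + 1 = 63
H(7) = 2 * 63 + 1 = 127
H(8) = 2 * 127 + 1 = 255
H(9) = 2 * 255 + 1 = 511
H(10) = 2 * 511 + 1 = 1023
H(11) = 2 * 1023 + 1 = 2047
H(12) = 2 * 2047 + 1 = 4095
H(13) = 2 * 4095 + 1 = 8191
H(14) = 2 * 8191 + 1 = 16383

16383


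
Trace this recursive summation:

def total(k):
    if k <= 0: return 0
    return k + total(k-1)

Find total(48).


total(48)
= 48 + 47 + 46 + 45 + 44 + 43 + 42 + 41 + 40 + 39 + 38 + 37 + 36 + 35 + 34 + 33 + 32 + 31 + 30 + 29 + 28 + 27 + 26 + 25 + 24 + 23 + 22 + 21 + 20 + 19 + 18 + 17 + 16 + 15 + 14 + 13 + 12 + 11 + 10 + 9 + 8 + 7 + 6 + 5 + 4 + 3 + 2 + 1 + total(0)
= 48 + 47 + 46 + 45 + 44 + 43 + 42 + 41 + 40 + 39 + 38 + 37 + 36 + 35 + 34 + 33 + 32 + 31 + 30 + 29 + 28 + 27 + 26 + 25 + 24 + 23 + 22 + 21 + 20 + 19 + 18 + 17 + 16 + 15 + 14 + 13 + 12 + 11 + 10 + 9 + 8 + 7 + 6 + 5 + 4 + 3 + 2 + 1 + 0
= 1176

1176


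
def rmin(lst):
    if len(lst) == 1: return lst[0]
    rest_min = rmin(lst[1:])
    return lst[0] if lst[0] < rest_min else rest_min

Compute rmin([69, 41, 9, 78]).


rmin([69, 41, 9, 78]): compare 69 with rmin([41, 9, 78])
rmin([41, 9, 78]): compare 41 with rmin([9, 78])
rmin([9, 78]): compare 9 with rmin([78])
rmin([78]) = 78  (base case)
Compare 9 with 78 -> 9
Compare 41 with 9 -> 9
Compare 69 with 9 -> 9

9


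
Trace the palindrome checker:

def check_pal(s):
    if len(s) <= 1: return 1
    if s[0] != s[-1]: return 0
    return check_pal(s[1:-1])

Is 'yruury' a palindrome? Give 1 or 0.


check_pal('yruury'): s[0]='y' == s[-1]='y' -> check check_pal('ruur')
check_pal('ruur'): s[0]='r' == s[-1]='r' -> check check_pal('uu')
check_pal('uu'): s[0]='u' == s[-1]='u' -> check check_pal('')
check_pal(''): len <= 1 -> return 1  (base case)
Result: 1 (palindrome)

1


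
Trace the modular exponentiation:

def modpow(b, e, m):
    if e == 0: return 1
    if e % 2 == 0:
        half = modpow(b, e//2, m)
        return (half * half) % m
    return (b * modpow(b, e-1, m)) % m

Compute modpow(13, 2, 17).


modpow(13, 2, 17): e is even, compute modpow(13, 1, 17)
  modpow(13, 1, 17): e is odd, compute modpow(13, 0, 17)
    modpow(13, 0, 17) = 1
  (13 * 1) % 17 = 13
half=13, (13*13) % 17 = 16

16


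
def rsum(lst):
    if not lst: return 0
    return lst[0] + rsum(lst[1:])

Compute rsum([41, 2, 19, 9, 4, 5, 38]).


rsum([41, 2, 19, 9, 4, 5, 38]) = 41 + rsum([2, 19, 9, 4, 5, 38])
rsum([2, 19, 9, 4, 5, 38]) = 2 + rsum([19, 9, 4, 5, 38])
rsum([19, 9, 4, 5, 38]) = 19 + rsum([9, 4, 5, 38])
rsum([9, 4, 5, 38]) = 9 + rsum([4, 5, 38])
rsum([4, 5, 38]) = 4 + rsum([5, 38])
rsum([5, 38]) = 5 + rsum([38])
rsum([38]) = 38 + rsum([])
rsum([]) = 0  (base case)
Total: 41 + 2 + 19 + 9 + 4 + 5 + 38 + 0 = 118

118


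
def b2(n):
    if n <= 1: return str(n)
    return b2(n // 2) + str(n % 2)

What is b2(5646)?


b2(5646) = b2(2823) + '0'
b2(2823) = b2(1411) + '1'
b2(1411) = b2(705) + '1'
b2(705) = b2(352) + '1'
b2(352) = b2(176) + '0'
b2(176) = b2(88) + '0'
b2(88) = b2(44) + '0'
b2(44) = b2(22) + '0'
b2(22) = b2(11) + '0'
b2(11) = b2(5) + '1'
b2(5) = b2(2) + '1'
b2(2) = b2(1) + '0'
b2(1) = '1'  (base case)
Concatenating: '1' + '0' + '1' + '1' + '0' + '0' + '0' + '0' + '0' + '1' + '1' + '1' + '0' = '1011000001110'

1011000001110


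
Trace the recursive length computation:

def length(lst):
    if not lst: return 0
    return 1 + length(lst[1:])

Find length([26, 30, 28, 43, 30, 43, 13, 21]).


length([26, 30, 28, 43, 30, 43, 13, 21]) = 1 + length([30, 28, 43, 30, 43, 13, 21])
length([30, 28, 43, 30, 43, 13, 21]) = 1 + length([28, 43, 30, 43, 13, 21])
length([28, 43, 30, 43, 13, 21]) = 1 + length([43, 30, 43, 13, 21])
length([43, 30, 43, 13, 21]) = 1 + length([30, 43, 13, 21])
length([30, 43, 13, 21]) = 1 + length([43, 13, 21])
length([43, 13, 21]) = 1 + length([13, 21])
length([13, 21]) = 1 + length([21])
length([21]) = 1 + length([])
length([]) = 0  (base case)
Unwinding: 1 + 1 + 1 + 1 + 1 + 1 + 1 + 1 + 0 = 8

8


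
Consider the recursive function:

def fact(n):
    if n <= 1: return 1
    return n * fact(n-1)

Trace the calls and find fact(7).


fact(7)
= 7 * fact(6)
= 7 * 6 * fact(5)
= 7 * 6 * 5 * fact(4)
= 7 * 6 * 5 * 4 * fact(3)
= 7 * 6 * 5 * 4 * 3 * fact(2)
= 7 * 6 * 5 * 4 * 3 * 2 * fact(1)
= 7 * 6 * 5 * 4 * 3 * 2 * 1
= 5040

5040


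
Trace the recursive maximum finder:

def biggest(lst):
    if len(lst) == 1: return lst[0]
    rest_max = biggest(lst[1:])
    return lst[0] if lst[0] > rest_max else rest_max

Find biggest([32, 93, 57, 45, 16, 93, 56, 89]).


biggest([32, 93, 57, 45, 16, 93, 56, 89]): compare 32 with biggest([93, 57, 45, 16, 93, 56, 89])
biggest([93, 57, 45, 16, 93, 56, 89]): compare 93 with biggest([57, 45, 16, 93, 56, 89])
biggest([57, 45, 16, 93, 56, 89]): compare 57 with biggest([45, 16, 93, 56, 89])
biggest([45, 16, 93, 56, 89]): compare 45 with biggest([16, 93, 56, 89])
biggest([16, 93, 56, 89]): compare 16 with biggest([93, 56, 89])
biggest([93, 56, 89]): compare 93 with biggest([56, 89])
biggest([56, 89]): compare 56 with biggest([89])
biggest([89]) = 89  (base case)
Compare 56 with 89 -> 89
Compare 93 with 89 -> 93
Compare 16 with 93 -> 93
Compare 45 with 93 -> 93
Compare 57 with 93 -> 93
Compare 93 with 93 -> 93
Compare 32 with 93 -> 93

93


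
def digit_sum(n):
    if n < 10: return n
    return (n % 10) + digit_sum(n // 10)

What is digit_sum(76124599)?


digit_sum(76124599) = 9 + digit_sum(7612459)
digit_sum(7612459) = 9 + digit_sum(761245)
digit_sum(761245) = 5 + digit_sum(76124)
digit_sum(76124) = 4 + digit_sum(7612)
digit_sum(7612) = 2 + digit_sum(761)
digit_sum(761) = 1 + digit_sum(76)
digit_sum(76) = 6 + digit_sum(7)
digit_sum(7) = 7  (base case)
Total: 9 + 9 + 5 + 4 + 2 + 1 + 6 + 7 = 43

43


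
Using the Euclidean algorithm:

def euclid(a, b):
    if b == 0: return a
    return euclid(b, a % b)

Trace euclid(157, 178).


euclid(157, 178) = euclid(178, 157)
euclid(178, 157) = euclid(157, 21)
euclid(157, 21) = euclid(21, 10)
euclid(21, 10) = euclid(10, 1)
euclid(10, 1) = euclid(1, 0)
euclid(1, 0) = 1  (base case)

1


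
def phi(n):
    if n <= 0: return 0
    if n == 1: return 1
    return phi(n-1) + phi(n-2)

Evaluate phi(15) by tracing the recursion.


Computing phi(15) bottom-up:
phi(0) = 0
phi(1) = 1
phi(2) = phi(1) + phi(0) = 1 + 0 = 1
phi(3) = phi(2) + phi(1) = 1 + 1 = 2
phi(4) = phi(3) + phi(2) = 2 + 1 = 3
phi(5) = phi(4) + phi(3) = 3 + 2 = 5
phi(6) = phi(5) + phi(4) = 5 + 3 = 8
phi(7) = phi(6) + phi(5) = 8 + 5 = 13
phi(8) = phi(7) + phi(6) = 13 + 8 = 21
phi(9) = phi(8) + phi(7) = 21 + 13 = 34
phi(10) = phi(9) + phi(8) = 34 + 21 = 55
phi(11) = phi(10) + phi(9) = 55 + 34 = 89
phi(12) = phi(11) + phi(10) = 89 + 55 = 144
phi(13) = phi(12) + phi(11) = 144 + 89 = 233
phi(14) = phi(13) + phi(12) = 233 + 144 = 377
phi(15) = phi(14) + phi(13) = 377 + 233 = 610

610
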